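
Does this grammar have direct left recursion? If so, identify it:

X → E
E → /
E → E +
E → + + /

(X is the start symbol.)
Yes, E is left-recursive

Direct left recursion occurs when N → N α for some non-terminal N (the right-hand side begins with the left-hand side itself).

X → E: starts with E
E → /: starts with '/'
E → E +: LEFT RECURSIVE (starts with E)
E → + + /: starts with '+'

The grammar has direct left recursion on: E.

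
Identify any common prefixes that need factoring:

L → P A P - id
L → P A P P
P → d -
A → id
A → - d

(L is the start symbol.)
Left-factoring is needed when two productions for the same non-terminal
share a common prefix on the right-hand side.

Productions for L:
  L → P A P - id
  L → P A P P
Productions for A:
  A → id
  A → - d

Found common prefix 'P A P' in productions for L

Answer: Yes, L has productions with common prefix 'P A P'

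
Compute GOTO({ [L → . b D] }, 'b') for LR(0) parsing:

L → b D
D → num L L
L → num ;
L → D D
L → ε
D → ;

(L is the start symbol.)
{ [D → . ;], [D → . num L L], [L → b . D] }

GOTO(I, 'b') = CLOSURE({ [A → αX.β] : [A → α.Xβ] ∈ I, X = 'b' })

Items with dot before 'b', with the dot advanced:
  [L → . b D] → [L → b . D]
Closure of the advanced items:
  [L → b . D] has the dot before D: add [D → . num L L], [D → . ;]

GOTO = { [D → . ;], [D → . num L L], [L → b . D] }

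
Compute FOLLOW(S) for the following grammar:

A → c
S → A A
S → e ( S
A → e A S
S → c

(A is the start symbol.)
{ $, 'c', 'e' }

To compute FOLLOW(S), find every occurrence of S on a right-hand side N → α S β: add FIRST(β) \ {ε}, and if β is empty or nullable also add FOLLOW(N). Iterate to a fixed point.

In S → e ( S: S is at the end; this adds FOLLOW(S) to itself — nothing new
In A → e A S: S is at the end, add FOLLOW(A)

The FOLLOW sets referred to above (computed the same way, to a fixed point):
  FOLLOW(A) = { $, 'c', 'e' }

Taking the union: FOLLOW(S) = { $, 'c', 'e' }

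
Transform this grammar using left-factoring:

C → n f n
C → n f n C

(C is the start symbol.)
C → n f n C'
C' → ε
C' → C

Left-factoring transforms A → αβ₁ | αβ₂ into A → αA' and A' → β₁ | β₂
(α is the longest common prefix among the alternatives). Repeat until
no nonterminal has two alternatives with a common prefix.

Round 1: C has alternatives sharing prefix 'n f n'. Introduce C': C → n f n C'
  Add: C' → ε
  Add: C' → C

No remaining common prefixes — done.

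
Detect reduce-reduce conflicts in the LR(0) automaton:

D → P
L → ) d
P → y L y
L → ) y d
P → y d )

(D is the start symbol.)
No reduce-reduce conflicts

Augment with D' → D and build the canonical LR(0) collection (I0 = CLOSURE({[D' → . D]}), then GOTO on every symbol after a dot until no new states appear). It has 12 states:
  I0: { [D → . P], [D' → . D], [P → . y L y], [P → . y d )] }  — shift
  I1: { [D' → D .] }  — accept
  I2: { [D → P .] }  — reduce
  I3: { [L → . ) d], [L → . ) y d], [P → y . L y], [P → y . d )] }  — shift
  I4: { [L → ) . d], [L → ) . y d] }  — shift
  I5: { [P → y L . y] }  — shift
  I6: { [P → y d . )] }  — shift
  I7: { [P → y d ) .] }  — reduce
  I8: { [P → y L y .] }  — reduce
  I9: { [L → ) d .] }  — reduce
  I10: { [L → ) y . d] }  — shift
  I11: { [L → ) y d .] }  — reduce

No state contains more than one complete item.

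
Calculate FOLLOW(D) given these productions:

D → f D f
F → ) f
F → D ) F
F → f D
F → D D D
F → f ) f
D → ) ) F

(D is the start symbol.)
D is the start symbol, so $ ∈ FOLLOW(D).
In D → f D f: D is followed by f, add FIRST(f) \ {ε} = { 'f' }
In F → D ) F: D is followed by ')' F, add FIRST(')' F) \ {ε} = { ')' }
In F → f D: D is at the end, add FOLLOW(F)
In F → D D D: D is followed by D D, add FIRST(D D) \ {ε} = { ')', 'f' }
In F → D D D: D is followed by D, add FIRST(D) \ {ε} = { ')', 'f' }
In F → D D D: D is at the end, add FOLLOW(F)

The FOLLOW sets referred to above (computed the same way, to a fixed point):
  FOLLOW(F) = { $, ')', 'f' }

Taking the union: FOLLOW(D) = { $, ')', 'f' }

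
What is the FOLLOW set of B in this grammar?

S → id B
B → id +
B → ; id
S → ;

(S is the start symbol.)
{ $ }

To compute FOLLOW(B), find every occurrence of B on a right-hand side N → α B β: add FIRST(β) \ {ε}, and if β is empty or nullable also add FOLLOW(N). Iterate to a fixed point.

In S → id B: B is at the end, add FOLLOW(S)

The FOLLOW sets referred to above (computed the same way, to a fixed point):
  FOLLOW(S) = { $ }

Taking the union: FOLLOW(B) = { $ }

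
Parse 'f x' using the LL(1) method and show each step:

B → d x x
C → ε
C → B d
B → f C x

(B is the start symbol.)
LL(1) parsing maintains a stack (initially the start symbol over $) and the input. At each step: if the stack top is a terminal, match it against the current input token; if it is a non-terminal N, replace it with the RHS of M[N, lookahead] (the unique production whose predict set contains the lookahead).

Stack is shown with the top on the left.

Stack    Input  Action
----------------------
B $      f x $  output B → f C x
f C x $  f x $  match 'f'
C x $    x $    output C → ε
x $      x $    match 'x'
$        $      accept

The string is accepted.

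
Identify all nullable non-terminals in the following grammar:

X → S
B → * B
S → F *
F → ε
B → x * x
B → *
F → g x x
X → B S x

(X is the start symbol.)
{ 'F' }

ε-productions: F → ε
So F is immediately nullable.
No further non-terminal can be added: every production for the remaining non-terminals contains a terminal or a non-nullable non-terminal.
Nullable = { 'F' }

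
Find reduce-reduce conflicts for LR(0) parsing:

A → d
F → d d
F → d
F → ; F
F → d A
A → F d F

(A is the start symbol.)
Yes — I4: [A → d .] vs [F → d .]; I6: [A → d .] vs [F → d .]

A reduce-reduce conflict occurs when an LR(0) state has two complete items [A → α .] and [B → β .] — both call for a reduction, and with no lookahead the parser cannot choose between them.

Augment with A' → A and build the canonical LR(0) collection (I0 = CLOSURE({[A' → . A]}), then GOTO on every symbol after a dot until no new states appear). It has 11 states:
  I0: { [A → . F d F], [A → . d], [A' → . A], [F → . ; F], [F → . d A], [F → . d d], [F → . d] }  — shift
  I1: { [F → . ; F], [F → . d A], [F → . d d], [F → . d], [F → ; . F] }  — shift
  I2: { [A' → A .] }  — accept
  I3: { [A → F . d F] }  — shift
  I4: { [A → . F d F], [A → . d], [A → d .], [F → . ; F], [F → . d A], [F → . d d], [F → . d], [F → d . A], [F → d . d], [F → d .] }  — shift, 2 reduces
  I5: { [F → d A .] }  — reduce
  I6: { [A → . F d F], [A → . d], [A → d .], [F → . ; F], [F → . d A], [F → . d d], [F → . d], [F → d . A], [F → d . d], [F → d .], [F → d d .] }  — shift, 3 reduces
  I7: { [A → F d . F], [F → . ; F], [F → . d A], [F → . d d], [F → . d] }  — shift
  I8: { [A → F d F .] }  — reduce
  I9: { [A → . F d F], [A → . d], [F → . ; F], [F → . d A], [F → . d d], [F → . d], [F → d . A], [F → d . d], [F → d .] }  — shift, reduce
  I10: { [F → ; F .] }  — reduce

I4 contains complete items [A → d .], [F → d .] — reduce-reduce conflict.
I6 contains complete items [A → d .], [F → d .], [F → d d .] — reduce-reduce conflict.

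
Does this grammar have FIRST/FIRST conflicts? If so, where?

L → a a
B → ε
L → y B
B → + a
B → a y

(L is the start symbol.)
No FIRST/FIRST conflicts.

A FIRST/FIRST conflict occurs when two productions N → α and N → β for the same non-terminal have FIRST(α) ∩ FIRST(β) ≠ ∅ (with ε ∈ FIRST of a nullable right-hand side, so two nullable alternatives also conflict).

Productions for L:
  L → a a: FIRST = { 'a' }
  L → y B: FIRST = { 'y' }
Productions for B:
  B → ε: FIRST = { ε }
  B → + a: FIRST = { '+' }
  B → a y: FIRST = { 'a' }

All alternatives of each non-terminal have pairwise disjoint FIRST sets.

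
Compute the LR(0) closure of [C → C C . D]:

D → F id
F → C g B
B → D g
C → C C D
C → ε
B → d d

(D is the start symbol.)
{ [C → . C C D], [C → .], [C → C C . D], [D → . F id], [F → . C g B] }

Start with: [C → C C . D]
  [C → C C . D] has the dot before D: add [D → . F id]
  [D → . F id] has the dot before F: add [F → . C g B]
  [F → . C g B] has the dot before C: add [C → . C C D], [C → .]
No further items can be added.

CLOSURE = { [C → . C C D], [C → .], [C → C C . D], [D → . F id], [F → . C g B] }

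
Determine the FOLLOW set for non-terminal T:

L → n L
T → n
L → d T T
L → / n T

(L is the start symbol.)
To compute FOLLOW(T), find every occurrence of T on a right-hand side N → α T β: add FIRST(β) \ {ε}, and if β is empty or nullable also add FOLLOW(N). Iterate to a fixed point.

In L → d T T: T is followed by T, add FIRST(T) \ {ε} = { 'n' }
In L → d T T: T is at the end, add FOLLOW(L)
In L → / n T: T is at the end, add FOLLOW(L)

The FOLLOW sets referred to above (computed the same way, to a fixed point):
  FOLLOW(L) = { $ }

Taking the union: FOLLOW(T) = { $, 'n' }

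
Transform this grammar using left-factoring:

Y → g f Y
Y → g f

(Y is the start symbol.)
Y → g f Y'
Y' → Y
Y' → ε

Left-factoring transforms A → αβ₁ | αβ₂ into A → αA' and A' → β₁ | β₂
(α is the longest common prefix among the alternatives). Repeat until
no nonterminal has two alternatives with a common prefix.

Round 1: Y has alternatives sharing prefix 'g f'. Introduce Y': Y → g f Y'
  Add: Y' → Y
  Add: Y' → ε

No remaining common prefixes — done.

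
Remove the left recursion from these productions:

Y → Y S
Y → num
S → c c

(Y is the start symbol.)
Y → num Y'
Y' → S Y'
Y' → ε
S → c c

Y is directly left-recursive. The standard transformation for
  A → A α₁ | ... | A α_m | β₁ | ... | β_n
is
  A  → β₁ A' | ... | β_n A'
  A' → α₁ A' | ... | α_m A' | ε

Y → num becomes Y → num Y'
Y → Y S becomes Y' → S Y'
Add Y' → ε

Productions for other non-terminals are unchanged:
  S → c c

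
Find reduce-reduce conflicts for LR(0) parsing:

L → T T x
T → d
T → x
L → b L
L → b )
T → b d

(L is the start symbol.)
A reduce-reduce conflict occurs when an LR(0) state has two complete items [A → α .] and [B → β .] — both call for a reduction, and with no lookahead the parser cannot choose between them.

Augment with L' → L and build the canonical LR(0) collection (I0 = CLOSURE({[L' → . L]}), then GOTO on every symbol after a dot until no new states appear). It has 13 states:
  I0: { [L → . T T x], [L → . b )], [L → . b L], [L' → . L], [T → . b d], [T → . d], [T → . x] }  — shift
  I1: { [L' → L .] }  — accept
  I2: { [L → T . T x], [T → . b d], [T → . d], [T → . x] }  — shift
  I3: { [L → . T T x], [L → . b )], [L → . b L], [L → b . )], [L → b . L], [T → . b d], [T → . d], [T → . x], [T → b . d] }  — shift
  I4: { [T → d .] }  — reduce
  I5: { [T → x .] }  — reduce
  I6: { [L → b ) .] }  — reduce
  I7: { [L → b L .] }  — reduce
  I8: { [T → b d .], [T → d .] }  — 2 reduces
  I9: { [L → T T . x] }  — shift
  I10: { [T → b . d] }  — shift
  I11: { [T → b d .] }  — reduce
  I12: { [L → T T x .] }  — reduce

I8 contains complete items [T → b d .], [T → d .] — reduce-reduce conflict.

Answer: Yes — I8: [T → b d .] vs [T → d .]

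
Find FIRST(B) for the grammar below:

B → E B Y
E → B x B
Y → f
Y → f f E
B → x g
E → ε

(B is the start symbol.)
{ 'x' }

FIRST sets of the other non-terminals involved (by the same procedure, iterated to a fixed point):
  FIRST(E) = { 'x', ε }

From B → E B Y:
  - E is a non-terminal: add FIRST(E) \ {ε} = { 'x' }
    E is nullable, so continue to the next symbol
  - B is the symbol being defined: contributes nothing new
    B is not nullable, so stop
From B → x g:
  - x is a terminal: add 'x' and stop

Collecting: FIRST(B) = { 'x' }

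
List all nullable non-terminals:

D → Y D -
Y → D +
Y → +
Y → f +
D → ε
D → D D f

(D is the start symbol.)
{ 'D' }

A non-terminal is nullable if it can derive ε (the empty string): either it has an ε-production, or it has a production whose right-hand side consists entirely of nullable non-terminals.

ε-productions: D → ε
So D is immediately nullable.
No further non-terminal can be added: every production for the remaining non-terminals contains a terminal or a non-nullable non-terminal.
Nullable = { 'D' }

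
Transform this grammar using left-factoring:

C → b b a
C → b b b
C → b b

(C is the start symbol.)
C → b b C'
C' → a
C' → b
C' → ε

Left-factoring transforms A → αβ₁ | αβ₂ into A → αA' and A' → β₁ | β₂
(α is the longest common prefix among the alternatives). Repeat until
no nonterminal has two alternatives with a common prefix.

Round 1: C has alternatives sharing prefix 'b b'. Introduce C': C → b b C'
  Add: C' → a
  Add: C' → b
  Add: C' → ε

No remaining common prefixes — done.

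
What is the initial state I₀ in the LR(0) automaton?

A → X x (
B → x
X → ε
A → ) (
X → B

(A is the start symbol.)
{ [A → . ) (], [A → . X x (], [A' → . A], [B → . x], [X → . B], [X → .] }

First, augment the grammar with A' → A
I₀ = CLOSURE({ [A' → . A] }):
  [A' → . A] has the dot before A: add [A → . X x (], [A → . ) (]
  [A → . X x (] has the dot before X: add [X → .], [X → . B]
  [X → . B] has the dot before B: add [B → . x]
No further items can be added.

I₀ = { [A → . ) (], [A → . X x (], [A' → . A], [B → . x], [X → . B], [X → .] }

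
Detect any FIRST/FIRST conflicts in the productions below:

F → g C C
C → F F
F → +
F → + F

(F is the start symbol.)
Yes. F → '+' / F → '+' F on { '+' }

A FIRST/FIRST conflict occurs when two productions N → α and N → β for the same non-terminal have FIRST(α) ∩ FIRST(β) ≠ ∅ (with ε ∈ FIRST of a nullable right-hand side, so two nullable alternatives also conflict).

Productions for F:
  F → g C C: FIRST = { 'g' }
  F → +: FIRST = { '+' }
  F → + F: FIRST = { '+' }
C has only one production, so no FIRST/FIRST conflict is possible there.

Conflict for F: F → + and F → + F
  Overlap: { '+' }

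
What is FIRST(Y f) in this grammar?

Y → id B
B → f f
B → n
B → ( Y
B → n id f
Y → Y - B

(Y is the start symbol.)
{ 'id' }

FIRST sets of the non-terminals involved (from the grammar, by fixed-point iteration):
  FIRST(Y) = { 'id' }

To compute FIRST(Y f), process the symbols left to right:
Symbol Y is a non-terminal. Add FIRST(Y) \ {ε} = { 'id' }
Y is not nullable (ε ∉ FIRST(Y)), so stop here.
FIRST(Y f) = { 'id' }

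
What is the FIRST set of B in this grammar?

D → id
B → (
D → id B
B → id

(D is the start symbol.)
From B → (:
  - '(' is a terminal: add '(' and stop
From B → id:
  - id is a terminal: add 'id' and stop

Collecting: FIRST(B) = { '(', 'id' }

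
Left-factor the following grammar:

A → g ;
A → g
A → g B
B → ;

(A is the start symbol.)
Left-factoring transforms A → αβ₁ | αβ₂ into A → αA' and A' → β₁ | β₂
(α is the longest common prefix among the alternatives). Repeat until
no nonterminal has two alternatives with a common prefix.

Round 1: A has alternatives sharing prefix 'g'. Introduce A': A → g A'
  Add: A' → ;
  Add: A' → ε
  Add: A' → B

No remaining common prefixes — done.

Resulting grammar:
A → g A'
A' → ;
A' → ε
A' → B
B → ;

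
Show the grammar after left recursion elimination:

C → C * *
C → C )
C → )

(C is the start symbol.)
C is directly left-recursive. The standard transformation for
  A → A α₁ | ... | A α_m | β₁ | ... | β_n
is
  A  → β₁ A' | ... | β_n A'
  A' → α₁ A' | ... | α_m A' | ε

C → ) becomes C → ) C'
C → C * * becomes C' → * * C'
C → C ) becomes C' → ) C'
Add C' → ε

Resulting grammar:
C → ) C'
C' → * * C'
C' → ) C'
C' → ε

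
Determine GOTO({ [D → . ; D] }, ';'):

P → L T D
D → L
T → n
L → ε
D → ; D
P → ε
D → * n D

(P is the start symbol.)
{ [D → . * n D], [D → . ; D], [D → . L], [D → ; . D], [L → .] }

GOTO(I, ';') = CLOSURE({ [A → αX.β] : [A → α.Xβ] ∈ I, X = ';' })

Items with dot before ';', with the dot advanced:
  [D → . ; D] → [D → ; . D]
Closure of the advanced items:
  [D → ; . D] has the dot before D: add [D → . L], [D → . ; D], [D → . * n D]
  [D → . L] has the dot before L: add [L → .]

GOTO = { [D → . * n D], [D → . ; D], [D → . L], [D → ; . D], [L → .] }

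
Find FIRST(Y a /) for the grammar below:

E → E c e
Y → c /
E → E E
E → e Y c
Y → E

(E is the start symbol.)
FIRST sets of the non-terminals involved (from the grammar, by fixed-point iteration):
  FIRST(Y) = { 'c', 'e' }

To compute FIRST(Y a /), process the symbols left to right:
Symbol Y is a non-terminal. Add FIRST(Y) \ {ε} = { 'c', 'e' }
Y is not nullable (ε ∉ FIRST(Y)), so stop here.
FIRST(Y a /) = { 'c', 'e' }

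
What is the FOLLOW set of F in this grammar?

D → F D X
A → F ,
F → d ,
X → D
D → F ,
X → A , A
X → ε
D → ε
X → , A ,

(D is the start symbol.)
{ $, ',', 'd' }

To compute FOLLOW(F), find every occurrence of F on a right-hand side N → α F β: add FIRST(β) \ {ε}, and if β is empty or nullable also add FOLLOW(N). Iterate to a fixed point.

In D → F D X: F is followed by D X, add FIRST(D X) \ {ε} = { ',', 'd' }
  D X is nullable, so also add FOLLOW(D)
In A → F ,: F is followed by ',', add FIRST(',') \ {ε} = { ',' }
In D → F ,: F is followed by ',', add FIRST(',') \ {ε} = { ',' }

The FOLLOW sets referred to above (computed the same way, to a fixed point):
  FOLLOW(D) = { $, ',', 'd' }

Taking the union: FOLLOW(F) = { $, ',', 'd' }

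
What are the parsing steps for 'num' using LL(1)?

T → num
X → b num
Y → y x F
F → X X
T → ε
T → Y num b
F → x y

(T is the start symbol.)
LL(1) parsing maintains a stack (initially the start symbol over $) and the input. At each step: if the stack top is a terminal, match it against the current input token; if it is a non-terminal N, replace it with the RHS of M[N, lookahead] (the unique production whose predict set contains the lookahead).

Stack is shown with the top on the left.

Stack  Input  Action
--------------------
T $    num $  output T → num
num $  num $  match 'num'
$      $      accept

The string is accepted.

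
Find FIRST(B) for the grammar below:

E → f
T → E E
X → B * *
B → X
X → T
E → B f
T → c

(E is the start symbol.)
To compute FIRST(B), examine every production with B on the left-hand side, reading each right-hand side left to right until a non-nullable symbol is reached.

FIRST sets of the other non-terminals involved (by the same procedure, iterated to a fixed point):
  FIRST(X) = { 'c', 'f' }

From B → X:
  - X is a non-terminal: add FIRST(X) \ {ε} = { 'c', 'f' }
    X is not nullable, so stop

Collecting: FIRST(B) = { 'c', 'f' }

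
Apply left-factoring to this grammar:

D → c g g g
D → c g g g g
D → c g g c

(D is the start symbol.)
D → c g g D'
D' → g D''
D'' → ε
D'' → g
D' → c

Left-factoring transforms A → αβ₁ | αβ₂ into A → αA' and A' → β₁ | β₂
(α is the longest common prefix among the alternatives). Repeat until
no nonterminal has two alternatives with a common prefix.

Round 1: D has alternatives sharing prefix 'c g g'. Introduce D': D → c g g D'
  Add: D' → g
  Add: D' → g g
  Add: D' → c

Round 2: D' has alternatives sharing prefix 'g'. Introduce D'': D' → g D''
  Add: D'' → ε
  Add: D'' → g

No remaining common prefixes — done.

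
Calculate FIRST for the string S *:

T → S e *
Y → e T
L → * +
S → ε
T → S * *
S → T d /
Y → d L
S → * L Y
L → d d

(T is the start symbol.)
{ '*', 'e' }

FIRST sets of the non-terminals involved (from the grammar, by fixed-point iteration):
  FIRST(S) = { '*', 'e', ε }

To compute FIRST(S *), process the symbols left to right:
Symbol S is a non-terminal. Add FIRST(S) \ {ε} = { '*', 'e' }
S is nullable (ε ∈ FIRST(S)), continue to the next symbol.
Symbol * is a terminal. Add '*' and stop.
FIRST(S *) = { '*', 'e' }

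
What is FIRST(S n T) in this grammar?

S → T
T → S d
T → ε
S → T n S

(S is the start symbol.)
{ 'd', 'n' }

FIRST sets of the non-terminals involved (from the grammar, by fixed-point iteration):
  FIRST(S) = { 'd', 'n', ε }

To compute FIRST(S n T), process the symbols left to right:
Symbol S is a non-terminal. Add FIRST(S) \ {ε} = { 'd', 'n' }
S is nullable (ε ∈ FIRST(S)), continue to the next symbol.
Symbol n is a terminal. Add 'n' and stop.
FIRST(S n T) = { 'd', 'n' }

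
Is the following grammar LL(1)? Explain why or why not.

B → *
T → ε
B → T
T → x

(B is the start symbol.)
Yes, the grammar is LL(1).

Relevant sets:
  FIRST(T) = { 'x', ε }
  FOLLOW(B) = { $ }
  FOLLOW(T) = { $ }

For B:
  PREDICT(B → '*') = { '*' }
  PREDICT(B → T) = { $, 'x' }
For T:
  PREDICT(T → ε) = { $ }
  PREDICT(T → x) = { 'x' }

All predict sets are disjoint. The grammar IS LL(1).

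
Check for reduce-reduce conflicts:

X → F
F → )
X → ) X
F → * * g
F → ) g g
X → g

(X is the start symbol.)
No reduce-reduce conflicts

Augment with X' → X and build the canonical LR(0) collection (I0 = CLOSURE({[X' → . X]}), then GOTO on every symbol after a dot until no new states appear). It has 11 states:
  I0: { [F → . ) g g], [F → . )], [F → . * * g], [X → . ) X], [X → . F], [X → . g], [X' → . X] }  — shift
  I1: { [F → ) . g g], [F → ) .], [F → . ) g g], [F → . )], [F → . * * g], [X → ) . X], [X → . ) X], [X → . F], [X → . g] }  — shift, reduce
  I2: { [F → * . * g] }  — shift
  I3: { [X → F .] }  — reduce
  I4: { [X' → X .] }  — accept
  I5: { [X → g .] }  — reduce
  I6: { [F → * * . g] }  — shift
  I7: { [F → * * g .] }  — reduce
  I8: { [X → ) X .] }  — reduce
  I9: { [F → ) g . g], [X → g .] }  — shift, reduce
  I10: { [F → ) g g .] }  — reduce

No state contains more than one complete item.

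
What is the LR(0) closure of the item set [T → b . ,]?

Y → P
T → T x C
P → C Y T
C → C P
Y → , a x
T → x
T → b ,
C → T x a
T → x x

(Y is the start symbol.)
{ [T → b . ,] }

Start with: [T → b . ,]
The dot precedes the terminal ',', so nothing is added.

CLOSURE = { [T → b . ,] }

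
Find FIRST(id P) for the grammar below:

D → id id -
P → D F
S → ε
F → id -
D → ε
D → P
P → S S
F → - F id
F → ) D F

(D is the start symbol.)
To compute FIRST(id P), process the symbols left to right:
Symbol id is a terminal. Add 'id' and stop.
FIRST(id P) = { 'id' }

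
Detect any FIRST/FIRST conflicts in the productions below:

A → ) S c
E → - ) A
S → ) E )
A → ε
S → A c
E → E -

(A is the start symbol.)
A FIRST/FIRST conflict occurs when two productions N → α and N → β for the same non-terminal have FIRST(α) ∩ FIRST(β) ≠ ∅ (with ε ∈ FIRST of a nullable right-hand side, so two nullable alternatives also conflict).

FIRST sets of the non-terminals at (or reachable through a nullable prefix from) the front of some alternative:
  FIRST(E) = { '-' }
  FIRST(A) = { ')', ε }

Productions for A:
  A → ) S c: FIRST = { ')' }
  A → ε: FIRST = { ε }
Productions for E:
  E → - ) A: FIRST = { '-' }
  E → E -: FIRST = { '-' }
Productions for S:
  S → ) E ): FIRST = { ')' }
  S → A c: FIRST = { ')', 'c' }

Conflict for E: E → - ) A and E → E -
  Overlap: { '-' }
Conflict for S: S → ) E ) and S → A c
  Overlap: { ')' }

Answer: Yes. E → '-' ')' A / E → E '-' on { '-' }; S → ')' E ')' / S → A c on { ')' }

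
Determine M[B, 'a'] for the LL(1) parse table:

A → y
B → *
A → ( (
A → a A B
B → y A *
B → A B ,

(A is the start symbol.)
B → A B ,

To find M[B, 'a'], we find productions for B where 'a' is in the predict set (PREDICT(N → α) = (FIRST(α) \ {ε}) ∪ (FOLLOW(N) if α ⇒* ε)).

Relevant sets:
  FIRST(A) = { '(', 'a', 'y' }

B → *: PREDICT = { '*' }
B → y A *: PREDICT = { 'y' }
B → A B ,: PREDICT = { '(', 'a', 'y' }
  'a' is in predict set, so this production goes in M[B, 'a']

M[B, 'a'] = B → A B ,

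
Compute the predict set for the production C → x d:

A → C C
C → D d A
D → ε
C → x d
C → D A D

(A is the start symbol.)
{ 'x' }

PREDICT(C → x d) = (FIRST(RHS) \ {ε}) ∪ (FOLLOW(C) if ε ∈ FIRST(RHS), i.e. RHS ⇒* ε)
FIRST(x d) = { 'x' }
ε ∉ FIRST(x d), so FOLLOW(C) is not added.
PREDICT(C → x d) = { 'x' }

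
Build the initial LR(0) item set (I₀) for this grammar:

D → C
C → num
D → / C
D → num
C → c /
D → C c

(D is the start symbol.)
First, augment the grammar with D' → D
I₀ = CLOSURE({ [D' → . D] }):
  [D' → . D] has the dot before D: add [D → . C], [D → . / C], [D → . num], [D → . C c]
  [D → . C] has the dot before C: add [C → . num], [C → . c /]
No further items can be added.

I₀ = { [C → . c /], [C → . num], [D → . / C], [D → . C c], [D → . C], [D → . num], [D' → . D] }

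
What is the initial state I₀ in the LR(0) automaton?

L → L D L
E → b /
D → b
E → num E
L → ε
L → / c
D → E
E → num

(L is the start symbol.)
First, augment the grammar with L' → L
I₀ = CLOSURE({ [L' → . L] }):
  [L' → . L] has the dot before L: add [L → . L D L], [L → .], [L → . / c]
No further items can be added.

I₀ = { [L → . / c], [L → . L D L], [L → .], [L' → . L] }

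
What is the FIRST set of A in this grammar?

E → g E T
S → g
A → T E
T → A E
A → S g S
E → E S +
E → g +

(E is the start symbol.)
To compute FIRST(A), examine every production with A on the left-hand side, reading each right-hand side left to right until a non-nullable symbol is reached.

FIRST sets of the other non-terminals involved (by the same procedure, iterated to a fixed point):
  FIRST(T) = { 'g' }
  FIRST(S) = { 'g' }

From A → T E:
  - T is a non-terminal: add FIRST(T) \ {ε} = { 'g' }
    T is not nullable, so stop
From A → S g S:
  - S is a non-terminal: add FIRST(S) \ {ε} = { 'g' }
    S is not nullable, so stop

Collecting: FIRST(A) = { 'g' }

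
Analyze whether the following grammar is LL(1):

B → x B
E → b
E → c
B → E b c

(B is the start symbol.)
A grammar is LL(1) if for each non-terminal N with multiple productions, the predict sets of those productions are pairwise disjoint, where PREDICT(N → α) = (FIRST(α) \ {ε}) ∪ (FOLLOW(N) if α ⇒* ε).

Relevant sets:
  FIRST(E) = { 'b', 'c' }

For B:
  PREDICT(B → x B) = { 'x' }
  PREDICT(B → E b c) = { 'b', 'c' }
For E:
  PREDICT(E → b) = { 'b' }
  PREDICT(E → c) = { 'c' }

All predict sets are disjoint. The grammar IS LL(1).

Answer: Yes, the grammar is LL(1).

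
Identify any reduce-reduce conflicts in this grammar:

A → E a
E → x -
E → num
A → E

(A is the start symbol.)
A reduce-reduce conflict occurs when an LR(0) state has two complete items [A → α .] and [B → β .] — both call for a reduction, and with no lookahead the parser cannot choose between them.

Augment with A' → A and build the canonical LR(0) collection (I0 = CLOSURE({[A' → . A]}), then GOTO on every symbol after a dot until no new states appear). It has 7 states:
  I0: { [A → . E a], [A → . E], [A' → . A], [E → . num], [E → . x -] }  — shift
  I1: { [A' → A .] }  — accept
  I2: { [A → E . a], [A → E .] }  — shift, reduce
  I3: { [E → num .] }  — reduce
  I4: { [E → x . -] }  — shift
  I5: { [E → x - .] }  — reduce
  I6: { [A → E a .] }  — reduce

No state contains more than one complete item.

Answer: No reduce-reduce conflicts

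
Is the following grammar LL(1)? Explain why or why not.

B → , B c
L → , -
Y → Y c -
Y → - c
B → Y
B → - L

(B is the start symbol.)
A grammar is LL(1) if for each non-terminal N with multiple productions, the predict sets of those productions are pairwise disjoint, where PREDICT(N → α) = (FIRST(α) \ {ε}) ∪ (FOLLOW(N) if α ⇒* ε).

Relevant sets:
  FIRST(Y) = { '-' }

For B:
  PREDICT(B → ',' B c) = { ',' }
  PREDICT(B → Y) = { '-' }
  PREDICT(B → '-' L) = { '-' }
For Y:
  PREDICT(Y → Y c '-') = { '-' }
  PREDICT(Y → '-' c) = { '-' }
L has a single production, so nothing to check there.

Conflict found: Predict set conflict for B: { '-' }
The grammar is NOT LL(1).

Answer: No. Predict set conflict for B: { '-' }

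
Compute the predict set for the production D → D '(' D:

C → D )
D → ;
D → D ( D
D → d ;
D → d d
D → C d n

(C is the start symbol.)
PREDICT(D → D '(' D) = (FIRST(RHS) \ {ε}) ∪ (FOLLOW(D) if ε ∈ FIRST(RHS), i.e. RHS ⇒* ε)
FIRST(D) = { ';', 'd' }
FIRST(D '(' D) = { ';', 'd' }
ε ∉ FIRST(D '(' D), so FOLLOW(D) is not added.
PREDICT(D → D '(' D) = { ';', 'd' }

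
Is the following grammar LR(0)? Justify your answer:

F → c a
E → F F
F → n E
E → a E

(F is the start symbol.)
Augment with F' → F and build the canonical LR(0) collection (I0 = CLOSURE({[F' → . F]}), then GOTO on every symbol after a dot until no new states appear). It has 10 states:
  I0: { [F → . c a], [F → . n E], [F' → . F] }  — shift
  I1: { [F' → F .] }  — accept
  I2: { [F → c . a] }  — shift
  I3: { [E → . F F], [E → . a E], [F → . c a], [F → . n E], [F → n . E] }  — shift
  I4: { [F → n E .] }  — reduce
  I5: { [E → F . F], [F → . c a], [F → . n E] }  — shift
  I6: { [E → . F F], [E → . a E], [E → a . E], [F → . c a], [F → . n E] }  — shift
  I7: { [E → a E .] }  — reduce
  I8: { [E → F F .] }  — reduce
  I9: { [F → c a .] }  — reduce

Every state is either a pure shift/goto state or contains exactly one complete item and nothing to shift — no conflicts. The grammar is LR(0).

Answer: Yes, the grammar is LR(0)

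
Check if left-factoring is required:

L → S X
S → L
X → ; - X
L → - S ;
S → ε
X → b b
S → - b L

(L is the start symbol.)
Left-factoring is needed when two productions for the same non-terminal
share a common prefix on the right-hand side.

Productions for L:
  L → S X
  L → - S ;
Productions for S:
  S → L
  S → ε
  S → - b L
Productions for X:
  X → ; - X
  X → b b

No common prefixes found.

Answer: No, left-factoring is not needed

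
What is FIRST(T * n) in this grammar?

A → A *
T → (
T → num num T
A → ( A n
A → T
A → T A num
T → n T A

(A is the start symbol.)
{ '(', 'n', 'num' }

FIRST sets of the non-terminals involved (from the grammar, by fixed-point iteration):
  FIRST(T) = { '(', 'n', 'num' }

To compute FIRST(T * n), process the symbols left to right:
Symbol T is a non-terminal. Add FIRST(T) \ {ε} = { '(', 'n', 'num' }
T is not nullable (ε ∉ FIRST(T)), so stop here.
FIRST(T * n) = { '(', 'n', 'num' }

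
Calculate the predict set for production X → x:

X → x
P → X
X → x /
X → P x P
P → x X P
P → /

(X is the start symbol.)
{ 'x' }

PREDICT(X → x) = (FIRST(RHS) \ {ε}) ∪ (FOLLOW(X) if ε ∈ FIRST(RHS), i.e. RHS ⇒* ε)
FIRST(x) = { 'x' }
ε ∉ FIRST(x), so FOLLOW(X) is not added.
PREDICT(X → x) = { 'x' }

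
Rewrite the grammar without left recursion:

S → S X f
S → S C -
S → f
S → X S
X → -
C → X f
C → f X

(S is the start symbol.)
S is directly left-recursive. The standard transformation for
  A → A α₁ | ... | A α_m | β₁ | ... | β_n
is
  A  → β₁ A' | ... | β_n A'
  A' → α₁ A' | ... | α_m A' | ε

S → f becomes S → f S'
S → X S becomes S → X S S'
S → S X f becomes S' → X f S'
S → S C - becomes S' → C - S'
Add S' → ε

Productions for other non-terminals are unchanged:
  X → -
  C → X f
  C → f X

Resulting grammar:
S → f S'
S → X S S'
S' → X f S'
S' → C - S'
S' → ε
X → -
C → X f
C → f X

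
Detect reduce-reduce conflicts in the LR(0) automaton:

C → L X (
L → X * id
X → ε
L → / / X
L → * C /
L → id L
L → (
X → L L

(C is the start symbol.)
Augment with C' → C and build the canonical LR(0) collection (I0 = CLOSURE({[C' → . C]}), then GOTO on every symbol after a dot until no new states appear). It has 19 states:
  I0: { [C → . L X (], [C' → . C], [L → . (], [L → . * C /], [L → . / / X], [L → . X * id], [L → . id L], [X → . L L], [X → .] }  — shift, reduce
  I1: { [L → ( .] }  — reduce
  I2: { [C → . L X (], [L → * . C /], [L → . (], [L → . * C /], [L → . / / X], [L → . X * id], [L → . id L], [X → . L L], [X → .] }  — shift, reduce
  I3: { [L → / . / X] }  — shift
  I4: { [C' → C .] }  — accept
  I5: { [C → L . X (], [L → . (], [L → . * C /], [L → . / / X], [L → . X * id], [L → . id L], [X → . L L], [X → .], [X → L . L] }  — shift, reduce
  I6: { [L → X . * id] }  — shift
  I7: { [L → . (], [L → . * C /], [L → . / / X], [L → . X * id], [L → . id L], [L → id . L], [X → . L L], [X → .] }  — shift, reduce
  I8: { [L → . (], [L → . * C /], [L → . / / X], [L → . X * id], [L → . id L], [L → id L .], [X → . L L], [X → .], [X → L . L] }  — shift, 2 reduces
  I9: { [L → . (], [L → . * C /], [L → . / / X], [L → . X * id], [L → . id L], [X → . L L], [X → .], [X → L . L], [X → L L .] }  — shift, 2 reduces
  I10: { [L → X * . id] }  — shift
  I11: { [L → X * id .] }  — reduce
  I12: { [C → L X . (], [L → X . * id] }  — shift
  I13: { [C → L X ( .] }  — reduce
  I14: { [L → . (], [L → . * C /], [L → . / / X], [L → . X * id], [L → . id L], [L → / / . X], [X → . L L], [X → .] }  — shift, reduce
  I15: { [L → . (], [L → . * C /], [L → . / / X], [L → . X * id], [L → . id L], [X → . L L], [X → .], [X → L . L] }  — shift, reduce
  I16: { [L → / / X .], [L → X . * id] }  — shift, reduce
  I17: { [L → * C . /] }  — shift
  I18: { [L → * C / .] }  — reduce

I8 contains complete items [L → id L .], [X → .] — reduce-reduce conflict.
I9 contains complete items [X → .], [X → L L .] — reduce-reduce conflict.

Answer: Yes — I8: [L → id L .] vs [X → .]; I9: [X → .] vs [X → L L .]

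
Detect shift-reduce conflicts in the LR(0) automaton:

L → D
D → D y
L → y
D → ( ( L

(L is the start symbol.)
Augment with L' → L and build the canonical LR(0) collection (I0 = CLOSURE({[L' → . L]}), then GOTO on every symbol after a dot until no new states appear). It has 8 states:
  I0: { [D → . ( ( L], [D → . D y], [L → . D], [L → . y], [L' → . L] }  — shift
  I1: { [D → ( . ( L] }  — shift
  I2: { [D → D . y], [L → D .] }  — shift, reduce
  I3: { [L' → L .] }  — accept
  I4: { [L → y .] }  — reduce
  I5: { [D → D y .] }  — reduce
  I6: { [D → ( ( . L], [D → . ( ( L], [D → . D y], [L → . D], [L → . y] }  — shift
  I7: { [D → ( ( L .] }  — reduce

I2 contains reduce item [L → D .] and shift item [D → D . y] — shift-reduce conflict.

Answer: Yes — I2: [L → D .] vs [D → D . y]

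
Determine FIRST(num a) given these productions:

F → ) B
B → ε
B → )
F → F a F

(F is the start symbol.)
To compute FIRST(num a), process the symbols left to right:
Symbol num is a terminal. Add 'num' and stop.
FIRST(num a) = { 'num' }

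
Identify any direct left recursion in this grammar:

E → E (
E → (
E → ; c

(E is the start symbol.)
Direct left recursion occurs when N → N α for some non-terminal N (the right-hand side begins with the left-hand side itself).

E → E (: LEFT RECURSIVE (starts with E)
E → (: starts with '('
E → ; c: starts with ';'

The grammar has direct left recursion on: E.

Answer: Yes, E is left-recursive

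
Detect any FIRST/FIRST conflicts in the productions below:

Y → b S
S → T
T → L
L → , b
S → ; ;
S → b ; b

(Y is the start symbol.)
No FIRST/FIRST conflicts.

A FIRST/FIRST conflict occurs when two productions N → α and N → β for the same non-terminal have FIRST(α) ∩ FIRST(β) ≠ ∅ (with ε ∈ FIRST of a nullable right-hand side, so two nullable alternatives also conflict).

FIRST sets of the non-terminals at (or reachable through a nullable prefix from) the front of some alternative:
  FIRST(T) = { ',' }

Productions for S:
  S → T: FIRST = { ',' }
  S → ; ;: FIRST = { ';' }
  S → b ; b: FIRST = { 'b' }
Y, T, L have only one production, so no FIRST/FIRST conflict is possible there.

All alternatives of each non-terminal have pairwise disjoint FIRST sets.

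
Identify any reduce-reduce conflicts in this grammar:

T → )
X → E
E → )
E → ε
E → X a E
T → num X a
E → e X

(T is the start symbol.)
Yes — I10: [E → X a E .] vs [X → E .]; I12: [E → .] vs [T → num X a .]

A reduce-reduce conflict occurs when an LR(0) state has two complete items [A → α .] and [B → β .] — both call for a reduction, and with no lookahead the parser cannot choose between them.

Augment with T' → T and build the canonical LR(0) collection (I0 = CLOSURE({[T' → . T]}), then GOTO on every symbol after a dot until no new states appear). It has 13 states:
  I0: { [T → . )], [T → . num X a], [T' → . T] }  — shift
  I1: { [T → ) .] }  — reduce
  I2: { [T' → T .] }  — accept
  I3: { [E → . )], [E → . X a E], [E → . e X], [E → .], [T → num . X a], [X → . E] }  — shift, reduce
  I4: { [E → ) .] }  — reduce
  I5: { [X → E .] }  — reduce
  I6: { [E → X . a E], [T → num X . a] }  — shift
  I7: { [E → . )], [E → . X a E], [E → . e X], [E → .], [E → e . X], [X → . E] }  — shift, reduce
  I8: { [E → X . a E], [E → e X .] }  — shift, reduce
  I9: { [E → . )], [E → . X a E], [E → . e X], [E → .], [E → X a . E], [X → . E] }  — shift, reduce
  I10: { [E → X a E .], [X → E .] }  — 2 reduces
  I11: { [E → X . a E] }  — shift
  I12: { [E → . )], [E → . X a E], [E → . e X], [E → .], [E → X a . E], [T → num X a .], [X → . E] }  — shift, 2 reduces

I10 contains complete items [E → X a E .], [X → E .] — reduce-reduce conflict.
I12 contains complete items [E → .], [T → num X a .] — reduce-reduce conflict.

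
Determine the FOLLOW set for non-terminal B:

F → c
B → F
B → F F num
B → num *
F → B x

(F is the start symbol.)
To compute FOLLOW(B), find every occurrence of B on a right-hand side N → α B β: add FIRST(β) \ {ε}, and if β is empty or nullable also add FOLLOW(N). Iterate to a fixed point.

In F → B x: B is followed by x, add FIRST(x) \ {ε} = { 'x' }

Taking the union: FOLLOW(B) = { 'x' }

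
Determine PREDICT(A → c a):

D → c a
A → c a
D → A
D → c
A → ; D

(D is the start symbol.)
{ 'c' }

PREDICT(A → c a) = (FIRST(RHS) \ {ε}) ∪ (FOLLOW(A) if ε ∈ FIRST(RHS), i.e. RHS ⇒* ε)
FIRST(c a) = { 'c' }
ε ∉ FIRST(c a), so FOLLOW(A) is not added.
PREDICT(A → c a) = { 'c' }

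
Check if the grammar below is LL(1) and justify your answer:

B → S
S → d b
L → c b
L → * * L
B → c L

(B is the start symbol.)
Yes, the grammar is LL(1).

Relevant sets:
  FIRST(S) = { 'd' }

For B:
  PREDICT(B → S) = { 'd' }
  PREDICT(B → c L) = { 'c' }
For L:
  PREDICT(L → c b) = { 'c' }
  PREDICT(L → '*' '*' L) = { '*' }
S has a single production, so nothing to check there.

All predict sets are disjoint. The grammar IS LL(1).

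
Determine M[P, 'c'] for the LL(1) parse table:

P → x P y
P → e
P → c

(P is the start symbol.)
P → c

To find M[P, 'c'], we find productions for P where 'c' is in the predict set (PREDICT(N → α) = (FIRST(α) \ {ε}) ∪ (FOLLOW(N) if α ⇒* ε)).

P → x P y: PREDICT = { 'x' }
P → e: PREDICT = { 'e' }
P → c: PREDICT = { 'c' }
  'c' is in predict set, so this production goes in M[P, 'c']

M[P, 'c'] = P → c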